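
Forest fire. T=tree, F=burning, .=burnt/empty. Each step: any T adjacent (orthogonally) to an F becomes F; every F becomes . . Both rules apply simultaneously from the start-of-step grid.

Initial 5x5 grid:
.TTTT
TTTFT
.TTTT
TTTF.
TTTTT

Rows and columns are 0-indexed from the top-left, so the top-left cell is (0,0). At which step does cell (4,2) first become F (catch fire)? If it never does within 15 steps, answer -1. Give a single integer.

Step 1: cell (4,2)='T' (+6 fires, +2 burnt)
Step 2: cell (4,2)='F' (+8 fires, +6 burnt)
  -> target ignites at step 2
Step 3: cell (4,2)='.' (+5 fires, +8 burnt)
Step 4: cell (4,2)='.' (+1 fires, +5 burnt)
Step 5: cell (4,2)='.' (+0 fires, +1 burnt)
  fire out at step 5

2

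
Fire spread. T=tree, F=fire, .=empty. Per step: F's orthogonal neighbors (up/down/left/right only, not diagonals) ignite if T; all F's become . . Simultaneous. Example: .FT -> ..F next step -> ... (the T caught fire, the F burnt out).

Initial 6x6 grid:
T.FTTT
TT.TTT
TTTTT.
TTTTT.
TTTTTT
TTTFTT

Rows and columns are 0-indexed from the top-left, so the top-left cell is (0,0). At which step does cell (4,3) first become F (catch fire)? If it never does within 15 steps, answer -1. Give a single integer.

Step 1: cell (4,3)='F' (+4 fires, +2 burnt)
  -> target ignites at step 1
Step 2: cell (4,3)='.' (+7 fires, +4 burnt)
Step 3: cell (4,3)='.' (+8 fires, +7 burnt)
Step 4: cell (4,3)='.' (+5 fires, +8 burnt)
Step 5: cell (4,3)='.' (+2 fires, +5 burnt)
Step 6: cell (4,3)='.' (+2 fires, +2 burnt)
Step 7: cell (4,3)='.' (+1 fires, +2 burnt)
Step 8: cell (4,3)='.' (+1 fires, +1 burnt)
Step 9: cell (4,3)='.' (+0 fires, +1 burnt)
  fire out at step 9

1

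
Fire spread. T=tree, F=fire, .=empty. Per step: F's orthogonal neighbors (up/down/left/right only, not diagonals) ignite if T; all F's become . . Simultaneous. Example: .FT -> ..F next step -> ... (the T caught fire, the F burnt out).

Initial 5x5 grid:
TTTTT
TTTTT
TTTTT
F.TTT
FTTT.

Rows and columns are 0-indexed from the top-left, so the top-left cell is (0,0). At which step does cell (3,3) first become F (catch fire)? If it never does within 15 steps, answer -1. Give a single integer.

Step 1: cell (3,3)='T' (+2 fires, +2 burnt)
Step 2: cell (3,3)='T' (+3 fires, +2 burnt)
Step 3: cell (3,3)='T' (+5 fires, +3 burnt)
Step 4: cell (3,3)='F' (+4 fires, +5 burnt)
  -> target ignites at step 4
Step 5: cell (3,3)='.' (+4 fires, +4 burnt)
Step 6: cell (3,3)='.' (+2 fires, +4 burnt)
Step 7: cell (3,3)='.' (+1 fires, +2 burnt)
Step 8: cell (3,3)='.' (+0 fires, +1 burnt)
  fire out at step 8

4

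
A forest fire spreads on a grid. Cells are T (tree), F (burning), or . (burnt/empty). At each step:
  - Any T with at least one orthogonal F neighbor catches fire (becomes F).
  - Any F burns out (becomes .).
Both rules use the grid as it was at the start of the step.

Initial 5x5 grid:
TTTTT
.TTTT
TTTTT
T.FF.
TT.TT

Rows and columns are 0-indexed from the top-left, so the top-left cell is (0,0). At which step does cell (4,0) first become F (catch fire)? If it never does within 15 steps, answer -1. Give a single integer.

Step 1: cell (4,0)='T' (+3 fires, +2 burnt)
Step 2: cell (4,0)='T' (+5 fires, +3 burnt)
Step 3: cell (4,0)='T' (+5 fires, +5 burnt)
Step 4: cell (4,0)='T' (+3 fires, +5 burnt)
Step 5: cell (4,0)='F' (+2 fires, +3 burnt)
  -> target ignites at step 5
Step 6: cell (4,0)='.' (+1 fires, +2 burnt)
Step 7: cell (4,0)='.' (+0 fires, +1 burnt)
  fire out at step 7

5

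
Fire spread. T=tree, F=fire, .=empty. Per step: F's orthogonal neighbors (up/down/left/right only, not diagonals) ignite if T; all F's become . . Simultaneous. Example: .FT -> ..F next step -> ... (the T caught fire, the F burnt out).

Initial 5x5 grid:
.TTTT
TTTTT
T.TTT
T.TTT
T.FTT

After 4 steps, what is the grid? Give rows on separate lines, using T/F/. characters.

Step 1: 2 trees catch fire, 1 burn out
  .TTTT
  TTTTT
  T.TTT
  T.FTT
  T..FT
Step 2: 3 trees catch fire, 2 burn out
  .TTTT
  TTTTT
  T.FTT
  T..FT
  T...F
Step 3: 3 trees catch fire, 3 burn out
  .TTTT
  TTFTT
  T..FT
  T...F
  T....
Step 4: 4 trees catch fire, 3 burn out
  .TFTT
  TF.FT
  T...F
  T....
  T....

.TFTT
TF.FT
T...F
T....
T....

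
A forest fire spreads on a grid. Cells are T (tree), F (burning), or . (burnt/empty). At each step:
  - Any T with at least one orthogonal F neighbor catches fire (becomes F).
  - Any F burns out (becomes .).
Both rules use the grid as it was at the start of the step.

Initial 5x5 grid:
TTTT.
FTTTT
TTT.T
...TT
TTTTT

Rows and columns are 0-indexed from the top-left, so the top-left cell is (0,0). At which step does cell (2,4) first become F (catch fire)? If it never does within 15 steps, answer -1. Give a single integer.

Step 1: cell (2,4)='T' (+3 fires, +1 burnt)
Step 2: cell (2,4)='T' (+3 fires, +3 burnt)
Step 3: cell (2,4)='T' (+3 fires, +3 burnt)
Step 4: cell (2,4)='T' (+2 fires, +3 burnt)
Step 5: cell (2,4)='F' (+1 fires, +2 burnt)
  -> target ignites at step 5
Step 6: cell (2,4)='.' (+1 fires, +1 burnt)
Step 7: cell (2,4)='.' (+2 fires, +1 burnt)
Step 8: cell (2,4)='.' (+1 fires, +2 burnt)
Step 9: cell (2,4)='.' (+1 fires, +1 burnt)
Step 10: cell (2,4)='.' (+1 fires, +1 burnt)
Step 11: cell (2,4)='.' (+1 fires, +1 burnt)
Step 12: cell (2,4)='.' (+0 fires, +1 burnt)
  fire out at step 12

5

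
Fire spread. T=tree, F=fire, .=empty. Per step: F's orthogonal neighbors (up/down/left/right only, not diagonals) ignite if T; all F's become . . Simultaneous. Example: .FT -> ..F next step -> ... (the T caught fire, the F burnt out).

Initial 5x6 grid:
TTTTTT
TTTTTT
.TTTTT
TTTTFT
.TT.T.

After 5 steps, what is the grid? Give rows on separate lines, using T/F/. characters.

Step 1: 4 trees catch fire, 1 burn out
  TTTTTT
  TTTTTT
  .TTTFT
  TTTF.F
  .TT.F.
Step 2: 4 trees catch fire, 4 burn out
  TTTTTT
  TTTTFT
  .TTF.F
  TTF...
  .TT...
Step 3: 6 trees catch fire, 4 burn out
  TTTTFT
  TTTF.F
  .TF...
  TF....
  .TF...
Step 4: 6 trees catch fire, 6 burn out
  TTTF.F
  TTF...
  .F....
  F.....
  .F....
Step 5: 2 trees catch fire, 6 burn out
  TTF...
  TF....
  ......
  ......
  ......

TTF...
TF....
......
......
......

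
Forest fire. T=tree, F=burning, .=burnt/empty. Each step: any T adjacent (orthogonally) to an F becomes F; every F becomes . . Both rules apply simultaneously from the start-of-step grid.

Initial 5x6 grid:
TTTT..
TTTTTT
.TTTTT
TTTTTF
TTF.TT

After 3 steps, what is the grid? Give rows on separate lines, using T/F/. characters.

Step 1: 5 trees catch fire, 2 burn out
  TTTT..
  TTTTTT
  .TTTTF
  TTFTF.
  TF..TF
Step 2: 7 trees catch fire, 5 burn out
  TTTT..
  TTTTTF
  .TFTF.
  TF.F..
  F...F.
Step 3: 5 trees catch fire, 7 burn out
  TTTT..
  TTFTF.
  .F.F..
  F.....
  ......

TTTT..
TTFTF.
.F.F..
F.....
......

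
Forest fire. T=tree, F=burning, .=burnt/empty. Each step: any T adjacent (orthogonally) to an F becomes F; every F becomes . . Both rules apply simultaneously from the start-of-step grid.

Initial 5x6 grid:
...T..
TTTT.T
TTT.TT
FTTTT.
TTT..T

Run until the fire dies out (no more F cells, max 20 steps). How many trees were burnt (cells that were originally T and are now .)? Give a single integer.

Answer: 18

Derivation:
Step 1: +3 fires, +1 burnt (F count now 3)
Step 2: +4 fires, +3 burnt (F count now 4)
Step 3: +4 fires, +4 burnt (F count now 4)
Step 4: +2 fires, +4 burnt (F count now 2)
Step 5: +2 fires, +2 burnt (F count now 2)
Step 6: +2 fires, +2 burnt (F count now 2)
Step 7: +1 fires, +2 burnt (F count now 1)
Step 8: +0 fires, +1 burnt (F count now 0)
Fire out after step 8
Initially T: 19, now '.': 29
Total burnt (originally-T cells now '.'): 18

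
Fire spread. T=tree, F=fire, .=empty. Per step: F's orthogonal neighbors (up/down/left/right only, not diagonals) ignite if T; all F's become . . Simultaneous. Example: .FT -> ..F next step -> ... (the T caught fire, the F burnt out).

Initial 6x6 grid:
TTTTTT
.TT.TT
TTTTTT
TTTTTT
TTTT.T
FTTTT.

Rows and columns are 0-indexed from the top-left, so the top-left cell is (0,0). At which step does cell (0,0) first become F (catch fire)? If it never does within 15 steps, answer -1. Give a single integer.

Step 1: cell (0,0)='T' (+2 fires, +1 burnt)
Step 2: cell (0,0)='T' (+3 fires, +2 burnt)
Step 3: cell (0,0)='T' (+4 fires, +3 burnt)
Step 4: cell (0,0)='T' (+4 fires, +4 burnt)
Step 5: cell (0,0)='T' (+3 fires, +4 burnt)
Step 6: cell (0,0)='T' (+4 fires, +3 burnt)
Step 7: cell (0,0)='F' (+4 fires, +4 burnt)
  -> target ignites at step 7
Step 8: cell (0,0)='.' (+4 fires, +4 burnt)
Step 9: cell (0,0)='.' (+2 fires, +4 burnt)
Step 10: cell (0,0)='.' (+1 fires, +2 burnt)
Step 11: cell (0,0)='.' (+0 fires, +1 burnt)
  fire out at step 11

7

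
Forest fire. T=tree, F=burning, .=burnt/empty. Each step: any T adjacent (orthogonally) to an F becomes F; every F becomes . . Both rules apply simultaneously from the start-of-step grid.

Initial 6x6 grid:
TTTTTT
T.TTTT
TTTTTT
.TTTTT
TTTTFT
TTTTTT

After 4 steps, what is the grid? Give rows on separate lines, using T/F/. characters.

Step 1: 4 trees catch fire, 1 burn out
  TTTTTT
  T.TTTT
  TTTTTT
  .TTTFT
  TTTF.F
  TTTTFT
Step 2: 6 trees catch fire, 4 burn out
  TTTTTT
  T.TTTT
  TTTTFT
  .TTF.F
  TTF...
  TTTF.F
Step 3: 6 trees catch fire, 6 burn out
  TTTTTT
  T.TTFT
  TTTF.F
  .TF...
  TF....
  TTF...
Step 4: 7 trees catch fire, 6 burn out
  TTTTFT
  T.TF.F
  TTF...
  .F....
  F.....
  TF....

TTTTFT
T.TF.F
TTF...
.F....
F.....
TF....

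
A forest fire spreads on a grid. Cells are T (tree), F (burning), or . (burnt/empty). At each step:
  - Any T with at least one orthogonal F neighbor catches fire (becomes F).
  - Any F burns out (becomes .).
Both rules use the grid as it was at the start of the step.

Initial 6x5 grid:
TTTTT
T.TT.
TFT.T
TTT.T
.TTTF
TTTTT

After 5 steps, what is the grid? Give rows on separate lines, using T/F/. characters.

Step 1: 6 trees catch fire, 2 burn out
  TTTTT
  T.TT.
  F.F.T
  TFT.F
  .TTF.
  TTTTF
Step 2: 8 trees catch fire, 6 burn out
  TTTTT
  F.FT.
  ....F
  F.F..
  .FF..
  TTTF.
Step 3: 5 trees catch fire, 8 burn out
  FTFTT
  ...F.
  .....
  .....
  .....
  TFF..
Step 4: 3 trees catch fire, 5 burn out
  .F.FT
  .....
  .....
  .....
  .....
  F....
Step 5: 1 trees catch fire, 3 burn out
  ....F
  .....
  .....
  .....
  .....
  .....

....F
.....
.....
.....
.....
.....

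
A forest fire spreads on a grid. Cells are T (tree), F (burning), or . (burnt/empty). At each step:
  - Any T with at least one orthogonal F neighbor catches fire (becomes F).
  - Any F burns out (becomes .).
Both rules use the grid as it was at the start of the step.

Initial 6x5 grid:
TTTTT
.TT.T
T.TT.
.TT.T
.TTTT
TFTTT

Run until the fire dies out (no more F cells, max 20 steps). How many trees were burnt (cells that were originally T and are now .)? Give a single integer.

Answer: 21

Derivation:
Step 1: +3 fires, +1 burnt (F count now 3)
Step 2: +3 fires, +3 burnt (F count now 3)
Step 3: +3 fires, +3 burnt (F count now 3)
Step 4: +2 fires, +3 burnt (F count now 2)
Step 5: +3 fires, +2 burnt (F count now 3)
Step 6: +2 fires, +3 burnt (F count now 2)
Step 7: +2 fires, +2 burnt (F count now 2)
Step 8: +2 fires, +2 burnt (F count now 2)
Step 9: +1 fires, +2 burnt (F count now 1)
Step 10: +0 fires, +1 burnt (F count now 0)
Fire out after step 10
Initially T: 22, now '.': 29
Total burnt (originally-T cells now '.'): 21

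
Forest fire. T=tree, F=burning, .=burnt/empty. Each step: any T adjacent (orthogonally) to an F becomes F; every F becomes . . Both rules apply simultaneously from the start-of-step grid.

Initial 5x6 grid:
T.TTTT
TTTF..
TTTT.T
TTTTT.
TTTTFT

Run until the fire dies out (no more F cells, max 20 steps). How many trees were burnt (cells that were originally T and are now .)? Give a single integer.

Step 1: +6 fires, +2 burnt (F count now 6)
Step 2: +6 fires, +6 burnt (F count now 6)
Step 3: +5 fires, +6 burnt (F count now 5)
Step 4: +4 fires, +5 burnt (F count now 4)
Step 5: +1 fires, +4 burnt (F count now 1)
Step 6: +0 fires, +1 burnt (F count now 0)
Fire out after step 6
Initially T: 23, now '.': 29
Total burnt (originally-T cells now '.'): 22

Answer: 22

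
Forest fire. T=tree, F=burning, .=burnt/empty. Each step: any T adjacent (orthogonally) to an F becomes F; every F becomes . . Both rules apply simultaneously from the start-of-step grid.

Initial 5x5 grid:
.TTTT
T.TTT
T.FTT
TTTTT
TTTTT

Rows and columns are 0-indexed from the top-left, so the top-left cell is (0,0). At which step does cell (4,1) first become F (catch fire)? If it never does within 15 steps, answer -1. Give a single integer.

Step 1: cell (4,1)='T' (+3 fires, +1 burnt)
Step 2: cell (4,1)='T' (+6 fires, +3 burnt)
Step 3: cell (4,1)='F' (+7 fires, +6 burnt)
  -> target ignites at step 3
Step 4: cell (4,1)='.' (+4 fires, +7 burnt)
Step 5: cell (4,1)='.' (+1 fires, +4 burnt)
Step 6: cell (4,1)='.' (+0 fires, +1 burnt)
  fire out at step 6

3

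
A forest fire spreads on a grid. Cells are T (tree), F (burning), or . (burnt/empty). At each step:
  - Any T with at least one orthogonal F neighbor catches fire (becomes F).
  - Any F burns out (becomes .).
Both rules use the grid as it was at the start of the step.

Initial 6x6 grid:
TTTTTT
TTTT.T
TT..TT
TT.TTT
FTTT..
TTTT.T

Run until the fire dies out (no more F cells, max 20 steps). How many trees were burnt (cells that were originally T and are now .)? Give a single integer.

Step 1: +3 fires, +1 burnt (F count now 3)
Step 2: +4 fires, +3 burnt (F count now 4)
Step 3: +4 fires, +4 burnt (F count now 4)
Step 4: +4 fires, +4 burnt (F count now 4)
Step 5: +3 fires, +4 burnt (F count now 3)
Step 6: +4 fires, +3 burnt (F count now 4)
Step 7: +2 fires, +4 burnt (F count now 2)
Step 8: +2 fires, +2 burnt (F count now 2)
Step 9: +1 fires, +2 burnt (F count now 1)
Step 10: +0 fires, +1 burnt (F count now 0)
Fire out after step 10
Initially T: 28, now '.': 35
Total burnt (originally-T cells now '.'): 27

Answer: 27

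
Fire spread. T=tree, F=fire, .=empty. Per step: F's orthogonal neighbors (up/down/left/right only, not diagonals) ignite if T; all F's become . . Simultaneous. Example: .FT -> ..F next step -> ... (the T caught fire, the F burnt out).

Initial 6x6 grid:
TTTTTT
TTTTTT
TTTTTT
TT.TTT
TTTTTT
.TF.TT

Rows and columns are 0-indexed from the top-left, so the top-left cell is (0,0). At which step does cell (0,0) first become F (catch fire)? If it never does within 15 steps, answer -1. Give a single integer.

Step 1: cell (0,0)='T' (+2 fires, +1 burnt)
Step 2: cell (0,0)='T' (+2 fires, +2 burnt)
Step 3: cell (0,0)='T' (+4 fires, +2 burnt)
Step 4: cell (0,0)='T' (+6 fires, +4 burnt)
Step 5: cell (0,0)='T' (+7 fires, +6 burnt)
Step 6: cell (0,0)='T' (+6 fires, +7 burnt)
Step 7: cell (0,0)='F' (+4 fires, +6 burnt)
  -> target ignites at step 7
Step 8: cell (0,0)='.' (+1 fires, +4 burnt)
Step 9: cell (0,0)='.' (+0 fires, +1 burnt)
  fire out at step 9

7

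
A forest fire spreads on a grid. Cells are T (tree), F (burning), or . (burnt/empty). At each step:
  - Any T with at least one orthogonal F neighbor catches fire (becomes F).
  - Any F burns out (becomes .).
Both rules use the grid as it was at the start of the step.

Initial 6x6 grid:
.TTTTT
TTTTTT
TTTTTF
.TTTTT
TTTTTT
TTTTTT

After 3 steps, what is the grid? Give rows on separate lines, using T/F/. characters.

Step 1: 3 trees catch fire, 1 burn out
  .TTTTT
  TTTTTF
  TTTTF.
  .TTTTF
  TTTTTT
  TTTTTT
Step 2: 5 trees catch fire, 3 burn out
  .TTTTF
  TTTTF.
  TTTF..
  .TTTF.
  TTTTTF
  TTTTTT
Step 3: 6 trees catch fire, 5 burn out
  .TTTF.
  TTTF..
  TTF...
  .TTF..
  TTTTF.
  TTTTTF

.TTTF.
TTTF..
TTF...
.TTF..
TTTTF.
TTTTTF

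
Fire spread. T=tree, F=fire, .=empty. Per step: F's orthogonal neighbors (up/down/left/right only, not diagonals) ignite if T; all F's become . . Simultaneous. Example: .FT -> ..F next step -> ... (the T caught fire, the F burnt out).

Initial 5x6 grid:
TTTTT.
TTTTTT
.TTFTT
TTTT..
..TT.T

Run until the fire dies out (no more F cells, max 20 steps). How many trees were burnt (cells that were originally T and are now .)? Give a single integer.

Step 1: +4 fires, +1 burnt (F count now 4)
Step 2: +7 fires, +4 burnt (F count now 7)
Step 3: +6 fires, +7 burnt (F count now 6)
Step 4: +3 fires, +6 burnt (F count now 3)
Step 5: +1 fires, +3 burnt (F count now 1)
Step 6: +0 fires, +1 burnt (F count now 0)
Fire out after step 6
Initially T: 22, now '.': 29
Total burnt (originally-T cells now '.'): 21

Answer: 21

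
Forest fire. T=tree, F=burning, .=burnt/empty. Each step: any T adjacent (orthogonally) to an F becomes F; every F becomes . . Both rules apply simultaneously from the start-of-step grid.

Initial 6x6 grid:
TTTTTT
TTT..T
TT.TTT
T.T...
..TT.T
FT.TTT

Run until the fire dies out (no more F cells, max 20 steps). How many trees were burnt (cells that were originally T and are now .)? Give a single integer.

Step 1: +1 fires, +1 burnt (F count now 1)
Step 2: +0 fires, +1 burnt (F count now 0)
Fire out after step 2
Initially T: 24, now '.': 13
Total burnt (originally-T cells now '.'): 1

Answer: 1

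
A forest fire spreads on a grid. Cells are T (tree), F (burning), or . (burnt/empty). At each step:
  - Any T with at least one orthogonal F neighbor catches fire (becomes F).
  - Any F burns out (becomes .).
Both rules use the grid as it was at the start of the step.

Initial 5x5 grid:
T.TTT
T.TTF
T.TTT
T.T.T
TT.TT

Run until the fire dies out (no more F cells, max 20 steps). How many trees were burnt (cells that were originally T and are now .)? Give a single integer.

Step 1: +3 fires, +1 burnt (F count now 3)
Step 2: +4 fires, +3 burnt (F count now 4)
Step 3: +3 fires, +4 burnt (F count now 3)
Step 4: +2 fires, +3 burnt (F count now 2)
Step 5: +0 fires, +2 burnt (F count now 0)
Fire out after step 5
Initially T: 18, now '.': 19
Total burnt (originally-T cells now '.'): 12

Answer: 12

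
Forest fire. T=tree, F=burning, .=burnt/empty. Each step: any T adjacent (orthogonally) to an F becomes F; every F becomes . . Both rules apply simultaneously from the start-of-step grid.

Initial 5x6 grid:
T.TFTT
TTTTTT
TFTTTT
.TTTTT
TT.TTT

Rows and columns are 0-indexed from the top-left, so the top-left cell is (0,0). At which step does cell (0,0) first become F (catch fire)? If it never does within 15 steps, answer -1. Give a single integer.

Step 1: cell (0,0)='T' (+7 fires, +2 burnt)
Step 2: cell (0,0)='T' (+7 fires, +7 burnt)
Step 3: cell (0,0)='F' (+5 fires, +7 burnt)
  -> target ignites at step 3
Step 4: cell (0,0)='.' (+3 fires, +5 burnt)
Step 5: cell (0,0)='.' (+2 fires, +3 burnt)
Step 6: cell (0,0)='.' (+1 fires, +2 burnt)
Step 7: cell (0,0)='.' (+0 fires, +1 burnt)
  fire out at step 7

3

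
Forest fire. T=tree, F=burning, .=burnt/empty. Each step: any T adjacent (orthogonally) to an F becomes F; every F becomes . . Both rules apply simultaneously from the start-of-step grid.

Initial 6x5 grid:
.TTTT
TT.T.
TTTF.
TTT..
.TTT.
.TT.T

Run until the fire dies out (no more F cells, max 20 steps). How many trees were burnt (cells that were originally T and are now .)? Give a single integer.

Answer: 18

Derivation:
Step 1: +2 fires, +1 burnt (F count now 2)
Step 2: +3 fires, +2 burnt (F count now 3)
Step 3: +6 fires, +3 burnt (F count now 6)
Step 4: +6 fires, +6 burnt (F count now 6)
Step 5: +1 fires, +6 burnt (F count now 1)
Step 6: +0 fires, +1 burnt (F count now 0)
Fire out after step 6
Initially T: 19, now '.': 29
Total burnt (originally-T cells now '.'): 18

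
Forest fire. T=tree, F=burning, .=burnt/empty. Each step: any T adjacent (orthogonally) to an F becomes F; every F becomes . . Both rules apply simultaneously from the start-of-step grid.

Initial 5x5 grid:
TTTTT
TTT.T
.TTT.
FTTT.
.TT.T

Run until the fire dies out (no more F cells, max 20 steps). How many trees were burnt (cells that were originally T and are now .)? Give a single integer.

Step 1: +1 fires, +1 burnt (F count now 1)
Step 2: +3 fires, +1 burnt (F count now 3)
Step 3: +4 fires, +3 burnt (F count now 4)
Step 4: +4 fires, +4 burnt (F count now 4)
Step 5: +2 fires, +4 burnt (F count now 2)
Step 6: +1 fires, +2 burnt (F count now 1)
Step 7: +1 fires, +1 burnt (F count now 1)
Step 8: +1 fires, +1 burnt (F count now 1)
Step 9: +0 fires, +1 burnt (F count now 0)
Fire out after step 9
Initially T: 18, now '.': 24
Total burnt (originally-T cells now '.'): 17

Answer: 17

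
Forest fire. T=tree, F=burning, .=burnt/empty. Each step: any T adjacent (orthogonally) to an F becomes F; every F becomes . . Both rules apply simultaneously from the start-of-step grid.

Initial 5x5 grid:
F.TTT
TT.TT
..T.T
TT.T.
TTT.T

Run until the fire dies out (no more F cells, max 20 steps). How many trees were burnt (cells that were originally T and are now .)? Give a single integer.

Answer: 2

Derivation:
Step 1: +1 fires, +1 burnt (F count now 1)
Step 2: +1 fires, +1 burnt (F count now 1)
Step 3: +0 fires, +1 burnt (F count now 0)
Fire out after step 3
Initially T: 16, now '.': 11
Total burnt (originally-T cells now '.'): 2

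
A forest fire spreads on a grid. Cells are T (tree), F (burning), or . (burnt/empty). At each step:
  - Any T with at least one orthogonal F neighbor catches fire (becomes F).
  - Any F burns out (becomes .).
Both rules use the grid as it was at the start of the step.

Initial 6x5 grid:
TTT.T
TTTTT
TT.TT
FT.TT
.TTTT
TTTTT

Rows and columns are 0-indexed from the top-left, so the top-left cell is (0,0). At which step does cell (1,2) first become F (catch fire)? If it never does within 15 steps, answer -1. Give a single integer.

Step 1: cell (1,2)='T' (+2 fires, +1 burnt)
Step 2: cell (1,2)='T' (+3 fires, +2 burnt)
Step 3: cell (1,2)='T' (+4 fires, +3 burnt)
Step 4: cell (1,2)='F' (+5 fires, +4 burnt)
  -> target ignites at step 4
Step 5: cell (1,2)='.' (+5 fires, +5 burnt)
Step 6: cell (1,2)='.' (+4 fires, +5 burnt)
Step 7: cell (1,2)='.' (+2 fires, +4 burnt)
Step 8: cell (1,2)='.' (+0 fires, +2 burnt)
  fire out at step 8

4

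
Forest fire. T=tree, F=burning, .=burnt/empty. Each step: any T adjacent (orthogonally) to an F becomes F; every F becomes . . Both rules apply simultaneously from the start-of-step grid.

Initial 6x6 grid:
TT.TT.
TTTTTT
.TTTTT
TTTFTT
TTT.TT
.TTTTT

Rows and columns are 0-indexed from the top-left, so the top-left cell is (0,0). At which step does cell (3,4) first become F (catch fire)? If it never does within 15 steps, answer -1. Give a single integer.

Step 1: cell (3,4)='F' (+3 fires, +1 burnt)
  -> target ignites at step 1
Step 2: cell (3,4)='.' (+7 fires, +3 burnt)
Step 3: cell (3,4)='.' (+10 fires, +7 burnt)
Step 4: cell (3,4)='.' (+7 fires, +10 burnt)
Step 5: cell (3,4)='.' (+2 fires, +7 burnt)
Step 6: cell (3,4)='.' (+1 fires, +2 burnt)
Step 7: cell (3,4)='.' (+0 fires, +1 burnt)
  fire out at step 7

1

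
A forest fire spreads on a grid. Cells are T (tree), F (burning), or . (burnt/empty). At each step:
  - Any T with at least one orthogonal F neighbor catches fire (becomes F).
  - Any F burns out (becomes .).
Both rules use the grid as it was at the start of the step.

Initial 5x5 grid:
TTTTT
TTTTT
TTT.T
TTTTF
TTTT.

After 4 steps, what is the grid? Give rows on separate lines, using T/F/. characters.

Step 1: 2 trees catch fire, 1 burn out
  TTTTT
  TTTTT
  TTT.F
  TTTF.
  TTTT.
Step 2: 3 trees catch fire, 2 burn out
  TTTTT
  TTTTF
  TTT..
  TTF..
  TTTF.
Step 3: 5 trees catch fire, 3 burn out
  TTTTF
  TTTF.
  TTF..
  TF...
  TTF..
Step 4: 5 trees catch fire, 5 burn out
  TTTF.
  TTF..
  TF...
  F....
  TF...

TTTF.
TTF..
TF...
F....
TF...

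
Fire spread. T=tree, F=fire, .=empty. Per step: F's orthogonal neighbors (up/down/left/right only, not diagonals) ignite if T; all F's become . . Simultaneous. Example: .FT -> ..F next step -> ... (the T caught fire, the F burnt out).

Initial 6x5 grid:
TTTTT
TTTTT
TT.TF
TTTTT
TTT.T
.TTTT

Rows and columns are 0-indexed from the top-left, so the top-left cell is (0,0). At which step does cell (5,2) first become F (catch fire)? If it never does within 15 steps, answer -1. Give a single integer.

Step 1: cell (5,2)='T' (+3 fires, +1 burnt)
Step 2: cell (5,2)='T' (+4 fires, +3 burnt)
Step 3: cell (5,2)='T' (+4 fires, +4 burnt)
Step 4: cell (5,2)='T' (+5 fires, +4 burnt)
Step 5: cell (5,2)='F' (+6 fires, +5 burnt)
  -> target ignites at step 5
Step 6: cell (5,2)='.' (+4 fires, +6 burnt)
Step 7: cell (5,2)='.' (+0 fires, +4 burnt)
  fire out at step 7

5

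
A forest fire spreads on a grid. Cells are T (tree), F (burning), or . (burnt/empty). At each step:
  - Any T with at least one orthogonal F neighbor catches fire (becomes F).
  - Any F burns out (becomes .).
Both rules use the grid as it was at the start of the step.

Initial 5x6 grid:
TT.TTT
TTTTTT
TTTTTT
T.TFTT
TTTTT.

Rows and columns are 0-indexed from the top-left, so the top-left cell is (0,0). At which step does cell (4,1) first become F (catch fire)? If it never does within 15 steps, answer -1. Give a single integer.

Step 1: cell (4,1)='T' (+4 fires, +1 burnt)
Step 2: cell (4,1)='T' (+6 fires, +4 burnt)
Step 3: cell (4,1)='F' (+6 fires, +6 burnt)
  -> target ignites at step 3
Step 4: cell (4,1)='.' (+5 fires, +6 burnt)
Step 5: cell (4,1)='.' (+4 fires, +5 burnt)
Step 6: cell (4,1)='.' (+1 fires, +4 burnt)
Step 7: cell (4,1)='.' (+0 fires, +1 burnt)
  fire out at step 7

3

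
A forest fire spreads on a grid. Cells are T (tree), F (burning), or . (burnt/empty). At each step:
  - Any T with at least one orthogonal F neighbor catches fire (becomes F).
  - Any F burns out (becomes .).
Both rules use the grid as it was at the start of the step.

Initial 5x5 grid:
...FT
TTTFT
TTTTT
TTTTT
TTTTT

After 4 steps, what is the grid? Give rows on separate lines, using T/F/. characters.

Step 1: 4 trees catch fire, 2 burn out
  ....F
  TTF.F
  TTTFT
  TTTTT
  TTTTT
Step 2: 4 trees catch fire, 4 burn out
  .....
  TF...
  TTF.F
  TTTFT
  TTTTT
Step 3: 5 trees catch fire, 4 burn out
  .....
  F....
  TF...
  TTF.F
  TTTFT
Step 4: 4 trees catch fire, 5 burn out
  .....
  .....
  F....
  TF...
  TTF.F

.....
.....
F....
TF...
TTF.F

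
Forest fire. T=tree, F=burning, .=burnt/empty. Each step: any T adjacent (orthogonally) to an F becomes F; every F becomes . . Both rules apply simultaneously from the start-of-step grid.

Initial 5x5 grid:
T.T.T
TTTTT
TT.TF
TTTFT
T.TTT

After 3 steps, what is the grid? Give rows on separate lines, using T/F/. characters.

Step 1: 5 trees catch fire, 2 burn out
  T.T.T
  TTTTF
  TT.F.
  TTF.F
  T.TFT
Step 2: 5 trees catch fire, 5 burn out
  T.T.F
  TTTF.
  TT...
  TF...
  T.F.F
Step 3: 3 trees catch fire, 5 burn out
  T.T..
  TTF..
  TF...
  F....
  T....

T.T..
TTF..
TF...
F....
T....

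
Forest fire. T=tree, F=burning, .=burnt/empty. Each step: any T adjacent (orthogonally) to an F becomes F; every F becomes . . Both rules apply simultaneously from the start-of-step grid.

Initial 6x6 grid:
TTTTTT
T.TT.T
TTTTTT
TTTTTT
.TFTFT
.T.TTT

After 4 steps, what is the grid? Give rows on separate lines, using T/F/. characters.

Step 1: 6 trees catch fire, 2 burn out
  TTTTTT
  T.TT.T
  TTTTTT
  TTFTFT
  .F.F.F
  .T.TFT
Step 2: 8 trees catch fire, 6 burn out
  TTTTTT
  T.TT.T
  TTFTFT
  TF.F.F
  ......
  .F.F.F
Step 3: 5 trees catch fire, 8 burn out
  TTTTTT
  T.FT.T
  TF.F.F
  F.....
  ......
  ......
Step 4: 4 trees catch fire, 5 burn out
  TTFTTT
  T..F.F
  F.....
  ......
  ......
  ......

TTFTTT
T..F.F
F.....
......
......
......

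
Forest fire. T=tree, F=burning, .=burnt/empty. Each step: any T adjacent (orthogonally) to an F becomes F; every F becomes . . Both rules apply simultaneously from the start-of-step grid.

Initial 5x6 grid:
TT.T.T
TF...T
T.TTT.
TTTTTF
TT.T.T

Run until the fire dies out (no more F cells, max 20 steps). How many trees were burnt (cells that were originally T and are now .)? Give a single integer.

Step 1: +4 fires, +2 burnt (F count now 4)
Step 2: +4 fires, +4 burnt (F count now 4)
Step 3: +4 fires, +4 burnt (F count now 4)
Step 4: +3 fires, +4 burnt (F count now 3)
Step 5: +1 fires, +3 burnt (F count now 1)
Step 6: +0 fires, +1 burnt (F count now 0)
Fire out after step 6
Initially T: 19, now '.': 27
Total burnt (originally-T cells now '.'): 16

Answer: 16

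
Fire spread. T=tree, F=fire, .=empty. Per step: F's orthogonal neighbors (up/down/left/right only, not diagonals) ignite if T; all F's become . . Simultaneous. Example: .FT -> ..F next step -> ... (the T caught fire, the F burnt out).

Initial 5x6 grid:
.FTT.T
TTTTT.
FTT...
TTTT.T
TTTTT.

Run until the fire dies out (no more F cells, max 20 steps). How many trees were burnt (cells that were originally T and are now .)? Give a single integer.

Answer: 18

Derivation:
Step 1: +5 fires, +2 burnt (F count now 5)
Step 2: +5 fires, +5 burnt (F count now 5)
Step 3: +3 fires, +5 burnt (F count now 3)
Step 4: +3 fires, +3 burnt (F count now 3)
Step 5: +1 fires, +3 burnt (F count now 1)
Step 6: +1 fires, +1 burnt (F count now 1)
Step 7: +0 fires, +1 burnt (F count now 0)
Fire out after step 7
Initially T: 20, now '.': 28
Total burnt (originally-T cells now '.'): 18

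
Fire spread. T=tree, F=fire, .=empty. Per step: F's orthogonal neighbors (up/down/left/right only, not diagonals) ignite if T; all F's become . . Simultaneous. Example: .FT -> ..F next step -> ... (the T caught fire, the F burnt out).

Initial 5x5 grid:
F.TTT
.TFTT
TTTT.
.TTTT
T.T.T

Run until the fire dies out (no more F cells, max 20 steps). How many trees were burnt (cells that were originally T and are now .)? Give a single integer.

Step 1: +4 fires, +2 burnt (F count now 4)
Step 2: +5 fires, +4 burnt (F count now 5)
Step 3: +5 fires, +5 burnt (F count now 5)
Step 4: +1 fires, +5 burnt (F count now 1)
Step 5: +1 fires, +1 burnt (F count now 1)
Step 6: +0 fires, +1 burnt (F count now 0)
Fire out after step 6
Initially T: 17, now '.': 24
Total burnt (originally-T cells now '.'): 16

Answer: 16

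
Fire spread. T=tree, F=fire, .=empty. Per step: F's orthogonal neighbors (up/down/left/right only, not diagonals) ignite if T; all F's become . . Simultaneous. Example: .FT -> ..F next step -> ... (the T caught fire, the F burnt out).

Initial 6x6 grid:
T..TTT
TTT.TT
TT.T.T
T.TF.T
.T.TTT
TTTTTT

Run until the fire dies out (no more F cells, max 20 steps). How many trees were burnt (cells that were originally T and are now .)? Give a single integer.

Answer: 19

Derivation:
Step 1: +3 fires, +1 burnt (F count now 3)
Step 2: +2 fires, +3 burnt (F count now 2)
Step 3: +3 fires, +2 burnt (F count now 3)
Step 4: +3 fires, +3 burnt (F count now 3)
Step 5: +3 fires, +3 burnt (F count now 3)
Step 6: +1 fires, +3 burnt (F count now 1)
Step 7: +2 fires, +1 burnt (F count now 2)
Step 8: +1 fires, +2 burnt (F count now 1)
Step 9: +1 fires, +1 burnt (F count now 1)
Step 10: +0 fires, +1 burnt (F count now 0)
Fire out after step 10
Initially T: 26, now '.': 29
Total burnt (originally-T cells now '.'): 19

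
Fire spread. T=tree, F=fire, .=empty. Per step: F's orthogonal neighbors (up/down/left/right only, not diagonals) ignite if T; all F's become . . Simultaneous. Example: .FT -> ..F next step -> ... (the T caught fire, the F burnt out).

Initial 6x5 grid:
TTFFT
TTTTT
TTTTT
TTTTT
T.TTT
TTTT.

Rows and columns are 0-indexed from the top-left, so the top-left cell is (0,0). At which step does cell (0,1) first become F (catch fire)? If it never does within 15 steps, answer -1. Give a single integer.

Step 1: cell (0,1)='F' (+4 fires, +2 burnt)
  -> target ignites at step 1
Step 2: cell (0,1)='.' (+5 fires, +4 burnt)
Step 3: cell (0,1)='.' (+5 fires, +5 burnt)
Step 4: cell (0,1)='.' (+5 fires, +5 burnt)
Step 5: cell (0,1)='.' (+4 fires, +5 burnt)
Step 6: cell (0,1)='.' (+2 fires, +4 burnt)
Step 7: cell (0,1)='.' (+1 fires, +2 burnt)
Step 8: cell (0,1)='.' (+0 fires, +1 burnt)
  fire out at step 8

1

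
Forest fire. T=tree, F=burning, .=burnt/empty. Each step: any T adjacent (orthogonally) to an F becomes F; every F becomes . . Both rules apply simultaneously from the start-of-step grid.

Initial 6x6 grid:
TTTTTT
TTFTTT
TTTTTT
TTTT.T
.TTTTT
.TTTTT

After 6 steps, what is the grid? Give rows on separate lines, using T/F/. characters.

Step 1: 4 trees catch fire, 1 burn out
  TTFTTT
  TF.FTT
  TTFTTT
  TTTT.T
  .TTTTT
  .TTTTT
Step 2: 7 trees catch fire, 4 burn out
  TF.FTT
  F...FT
  TF.FTT
  TTFT.T
  .TTTTT
  .TTTTT
Step 3: 8 trees catch fire, 7 burn out
  F...FT
  .....F
  F...FT
  TF.F.T
  .TFTTT
  .TTTTT
Step 4: 6 trees catch fire, 8 burn out
  .....F
  ......
  .....F
  F....T
  .F.FTT
  .TFTTT
Step 5: 4 trees catch fire, 6 burn out
  ......
  ......
  ......
  .....F
  ....FT
  .F.FTT
Step 6: 2 trees catch fire, 4 burn out
  ......
  ......
  ......
  ......
  .....F
  ....FT

......
......
......
......
.....F
....FT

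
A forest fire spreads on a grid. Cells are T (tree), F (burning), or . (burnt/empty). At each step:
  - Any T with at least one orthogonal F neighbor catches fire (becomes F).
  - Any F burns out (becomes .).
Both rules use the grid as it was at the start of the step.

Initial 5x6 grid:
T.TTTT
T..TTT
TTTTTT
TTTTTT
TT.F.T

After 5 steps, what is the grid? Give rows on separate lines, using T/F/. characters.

Step 1: 1 trees catch fire, 1 burn out
  T.TTTT
  T..TTT
  TTTTTT
  TTTFTT
  TT...T
Step 2: 3 trees catch fire, 1 burn out
  T.TTTT
  T..TTT
  TTTFTT
  TTF.FT
  TT...T
Step 3: 5 trees catch fire, 3 burn out
  T.TTTT
  T..FTT
  TTF.FT
  TF...F
  TT...T
Step 4: 7 trees catch fire, 5 burn out
  T.TFTT
  T...FT
  TF...F
  F.....
  TF...F
Step 5: 5 trees catch fire, 7 burn out
  T.F.FT
  T....F
  F.....
  ......
  F.....

T.F.FT
T....F
F.....
......
F.....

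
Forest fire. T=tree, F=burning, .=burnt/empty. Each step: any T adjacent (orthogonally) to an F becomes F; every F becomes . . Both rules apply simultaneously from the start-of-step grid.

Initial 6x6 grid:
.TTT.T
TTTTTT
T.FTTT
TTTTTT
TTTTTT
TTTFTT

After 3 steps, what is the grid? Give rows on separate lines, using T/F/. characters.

Step 1: 6 trees catch fire, 2 burn out
  .TTT.T
  TTFTTT
  T..FTT
  TTFTTT
  TTTFTT
  TTF.FT
Step 2: 10 trees catch fire, 6 burn out
  .TFT.T
  TF.FTT
  T...FT
  TF.FTT
  TTF.FT
  TF...F
Step 3: 10 trees catch fire, 10 burn out
  .F.F.T
  F...FT
  T....F
  F...FT
  TF...F
  F.....

.F.F.T
F...FT
T....F
F...FT
TF...F
F.....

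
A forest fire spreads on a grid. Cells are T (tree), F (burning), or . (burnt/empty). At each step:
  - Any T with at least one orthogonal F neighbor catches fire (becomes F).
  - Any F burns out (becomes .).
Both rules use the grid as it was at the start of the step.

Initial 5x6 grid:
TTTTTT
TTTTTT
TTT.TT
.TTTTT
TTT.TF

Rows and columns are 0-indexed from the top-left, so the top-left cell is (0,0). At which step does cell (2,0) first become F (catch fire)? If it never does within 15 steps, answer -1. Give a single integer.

Step 1: cell (2,0)='T' (+2 fires, +1 burnt)
Step 2: cell (2,0)='T' (+2 fires, +2 burnt)
Step 3: cell (2,0)='T' (+3 fires, +2 burnt)
Step 4: cell (2,0)='T' (+3 fires, +3 burnt)
Step 5: cell (2,0)='T' (+5 fires, +3 burnt)
Step 6: cell (2,0)='T' (+4 fires, +5 burnt)
Step 7: cell (2,0)='F' (+4 fires, +4 burnt)
  -> target ignites at step 7
Step 8: cell (2,0)='.' (+2 fires, +4 burnt)
Step 9: cell (2,0)='.' (+1 fires, +2 burnt)
Step 10: cell (2,0)='.' (+0 fires, +1 burnt)
  fire out at step 10

7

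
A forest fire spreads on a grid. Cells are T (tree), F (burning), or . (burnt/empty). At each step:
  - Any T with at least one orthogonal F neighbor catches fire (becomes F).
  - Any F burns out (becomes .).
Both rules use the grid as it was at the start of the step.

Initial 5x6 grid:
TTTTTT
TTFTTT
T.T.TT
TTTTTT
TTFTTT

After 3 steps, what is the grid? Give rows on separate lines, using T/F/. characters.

Step 1: 7 trees catch fire, 2 burn out
  TTFTTT
  TF.FTT
  T.F.TT
  TTFTTT
  TF.FTT
Step 2: 8 trees catch fire, 7 burn out
  TF.FTT
  F...FT
  T...TT
  TF.FTT
  F...FT
Step 3: 8 trees catch fire, 8 burn out
  F...FT
  .....F
  F...FT
  F...FT
  .....F

F...FT
.....F
F...FT
F...FT
.....F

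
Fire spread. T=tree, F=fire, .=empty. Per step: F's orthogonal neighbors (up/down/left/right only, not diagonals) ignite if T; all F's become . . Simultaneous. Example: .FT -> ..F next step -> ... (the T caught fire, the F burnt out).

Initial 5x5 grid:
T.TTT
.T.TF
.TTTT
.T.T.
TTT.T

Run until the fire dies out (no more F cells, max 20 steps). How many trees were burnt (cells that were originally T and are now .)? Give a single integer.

Step 1: +3 fires, +1 burnt (F count now 3)
Step 2: +2 fires, +3 burnt (F count now 2)
Step 3: +3 fires, +2 burnt (F count now 3)
Step 4: +1 fires, +3 burnt (F count now 1)
Step 5: +2 fires, +1 burnt (F count now 2)
Step 6: +1 fires, +2 burnt (F count now 1)
Step 7: +2 fires, +1 burnt (F count now 2)
Step 8: +0 fires, +2 burnt (F count now 0)
Fire out after step 8
Initially T: 16, now '.': 23
Total burnt (originally-T cells now '.'): 14

Answer: 14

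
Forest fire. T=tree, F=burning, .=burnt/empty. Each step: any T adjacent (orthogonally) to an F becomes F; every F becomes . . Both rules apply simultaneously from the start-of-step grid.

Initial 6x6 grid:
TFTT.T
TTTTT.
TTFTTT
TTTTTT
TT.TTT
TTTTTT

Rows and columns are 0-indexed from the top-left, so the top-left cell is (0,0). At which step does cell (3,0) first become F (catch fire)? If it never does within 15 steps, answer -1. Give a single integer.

Step 1: cell (3,0)='T' (+7 fires, +2 burnt)
Step 2: cell (3,0)='T' (+7 fires, +7 burnt)
Step 3: cell (3,0)='F' (+6 fires, +7 burnt)
  -> target ignites at step 3
Step 4: cell (3,0)='.' (+5 fires, +6 burnt)
Step 5: cell (3,0)='.' (+4 fires, +5 burnt)
Step 6: cell (3,0)='.' (+1 fires, +4 burnt)
Step 7: cell (3,0)='.' (+0 fires, +1 burnt)
  fire out at step 7

3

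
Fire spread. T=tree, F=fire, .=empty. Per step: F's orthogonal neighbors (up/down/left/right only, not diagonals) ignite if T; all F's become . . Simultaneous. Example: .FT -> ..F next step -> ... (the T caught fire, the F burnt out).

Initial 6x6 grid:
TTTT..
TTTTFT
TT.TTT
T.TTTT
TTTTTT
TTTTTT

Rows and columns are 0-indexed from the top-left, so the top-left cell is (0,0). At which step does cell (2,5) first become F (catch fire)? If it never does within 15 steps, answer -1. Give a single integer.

Step 1: cell (2,5)='T' (+3 fires, +1 burnt)
Step 2: cell (2,5)='F' (+5 fires, +3 burnt)
  -> target ignites at step 2
Step 3: cell (2,5)='.' (+5 fires, +5 burnt)
Step 4: cell (2,5)='.' (+7 fires, +5 burnt)
Step 5: cell (2,5)='.' (+5 fires, +7 burnt)
Step 6: cell (2,5)='.' (+3 fires, +5 burnt)
Step 7: cell (2,5)='.' (+2 fires, +3 burnt)
Step 8: cell (2,5)='.' (+1 fires, +2 burnt)
Step 9: cell (2,5)='.' (+0 fires, +1 burnt)
  fire out at step 9

2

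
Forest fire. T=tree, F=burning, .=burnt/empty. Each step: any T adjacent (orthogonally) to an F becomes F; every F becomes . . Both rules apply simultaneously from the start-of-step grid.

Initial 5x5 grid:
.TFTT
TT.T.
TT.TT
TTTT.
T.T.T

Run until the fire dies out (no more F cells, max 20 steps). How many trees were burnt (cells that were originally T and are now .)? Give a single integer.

Step 1: +2 fires, +1 burnt (F count now 2)
Step 2: +3 fires, +2 burnt (F count now 3)
Step 3: +3 fires, +3 burnt (F count now 3)
Step 4: +4 fires, +3 burnt (F count now 4)
Step 5: +2 fires, +4 burnt (F count now 2)
Step 6: +2 fires, +2 burnt (F count now 2)
Step 7: +0 fires, +2 burnt (F count now 0)
Fire out after step 7
Initially T: 17, now '.': 24
Total burnt (originally-T cells now '.'): 16

Answer: 16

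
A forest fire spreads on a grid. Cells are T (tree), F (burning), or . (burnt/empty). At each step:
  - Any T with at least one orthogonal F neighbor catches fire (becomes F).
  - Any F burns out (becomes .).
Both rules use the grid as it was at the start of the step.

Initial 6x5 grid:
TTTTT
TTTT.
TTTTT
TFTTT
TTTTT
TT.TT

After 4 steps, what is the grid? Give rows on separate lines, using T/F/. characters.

Step 1: 4 trees catch fire, 1 burn out
  TTTTT
  TTTT.
  TFTTT
  F.FTT
  TFTTT
  TT.TT
Step 2: 7 trees catch fire, 4 burn out
  TTTTT
  TFTT.
  F.FTT
  ...FT
  F.FTT
  TF.TT
Step 3: 7 trees catch fire, 7 burn out
  TFTTT
  F.FT.
  ...FT
  ....F
  ...FT
  F..TT
Step 4: 6 trees catch fire, 7 burn out
  F.FTT
  ...F.
  ....F
  .....
  ....F
  ...FT

F.FTT
...F.
....F
.....
....F
...FT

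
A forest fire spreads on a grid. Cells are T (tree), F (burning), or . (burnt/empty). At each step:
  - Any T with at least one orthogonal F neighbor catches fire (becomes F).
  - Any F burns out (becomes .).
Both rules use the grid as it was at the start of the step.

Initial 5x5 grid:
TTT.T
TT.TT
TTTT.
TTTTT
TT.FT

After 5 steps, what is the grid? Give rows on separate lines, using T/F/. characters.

Step 1: 2 trees catch fire, 1 burn out
  TTT.T
  TT.TT
  TTTT.
  TTTFT
  TT..F
Step 2: 3 trees catch fire, 2 burn out
  TTT.T
  TT.TT
  TTTF.
  TTF.F
  TT...
Step 3: 3 trees catch fire, 3 burn out
  TTT.T
  TT.FT
  TTF..
  TF...
  TT...
Step 4: 4 trees catch fire, 3 burn out
  TTT.T
  TT..F
  TF...
  F....
  TF...
Step 5: 4 trees catch fire, 4 burn out
  TTT.F
  TF...
  F....
  .....
  F....

TTT.F
TF...
F....
.....
F....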